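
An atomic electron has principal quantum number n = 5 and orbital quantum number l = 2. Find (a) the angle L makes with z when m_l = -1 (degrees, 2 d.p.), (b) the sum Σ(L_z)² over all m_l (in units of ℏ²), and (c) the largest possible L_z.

θ(m_l=-1) ≈ 114.09°; Σ(L_z)² = 10 ℏ²; L_z,max = 2ℏ

For m_l = -1: cos θ = -1/√6, θ ≈ 114.09°.
Σ m_l² = 10, so Σ(L_z)² = 10 ℏ².
L_z,max = lℏ = 2ℏ.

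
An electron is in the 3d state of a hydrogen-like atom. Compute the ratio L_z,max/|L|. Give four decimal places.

L_z,max/|L| = 0.8165

3d means n = 3, l = 2.
|L| = √6 ℏ ≈ 2.4495ℏ, while L_z,max = lℏ = 2ℏ.
L_z,max/|L| = 2/√6 = 0.8165.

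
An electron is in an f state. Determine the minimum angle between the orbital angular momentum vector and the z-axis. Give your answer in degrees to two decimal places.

θ_min ≈ 30.00°

For an f orbital, l = 3.
|L| = ℏ√(l(l+1)) = 2√3 ℏ.
The smallest angle corresponds to the largest L_z, i.e. m_l = l = 3, giving L_z = 3ℏ.
cos θ_min = 3/√12, so θ_min ≈ 30.00°.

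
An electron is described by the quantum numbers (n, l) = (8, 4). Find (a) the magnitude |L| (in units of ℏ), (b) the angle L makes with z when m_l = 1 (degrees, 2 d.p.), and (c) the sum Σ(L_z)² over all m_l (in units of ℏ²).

|L| = ℏ√(4·5) = 2√5 ℏ ≈ 4.472ℏ.
For m_l = 1: cos θ = 1/√20, θ ≈ 77.08°.
Σ m_l² = 60, so Σ(L_z)² = 60 ℏ².

|L| = 2√5 ℏ ≈ 4.472ℏ; θ(m_l=1) ≈ 77.08°; Σ(L_z)² = 60 ℏ²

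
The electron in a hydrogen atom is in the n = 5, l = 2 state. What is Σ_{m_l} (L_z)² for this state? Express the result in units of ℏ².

Σ(L_z)² = 10 ℏ²

The allowed m_l values are -2, -1, 0, 1, 2.
Σ m_l² = l(l+1)(2l+1)/3 = 2·3·5/3 = 10.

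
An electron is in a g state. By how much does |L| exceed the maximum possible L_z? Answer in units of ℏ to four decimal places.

|L| − L_z,max ≈ 0.4721ℏ

The letter g corresponds to l = 4.
|L| = 2√5 ℏ ≈ 4.4721ℏ, while L_z,max = lℏ = 4ℏ.
The difference is (2√5 − 4)ℏ ≈ 0.4721ℏ.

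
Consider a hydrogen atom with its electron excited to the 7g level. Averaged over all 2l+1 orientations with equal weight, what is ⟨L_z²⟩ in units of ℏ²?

⟨L_z²⟩ = 6.667 ℏ²

The 7g level has l = 4.
The allowed m_l values are -4, -3, -2, -1, 0, 1, 2, 3, 4.
⟨L_z²⟩ = ℏ²·l(l+1)/3 = 6.667ℏ².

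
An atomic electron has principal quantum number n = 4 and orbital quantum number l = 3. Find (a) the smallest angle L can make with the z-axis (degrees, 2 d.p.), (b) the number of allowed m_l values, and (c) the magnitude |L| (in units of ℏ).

cos θ_min = 3/√12, so θ_min ≈ 30.00°.
There are 2l+1 = 7 values of m_l.
|L| = ℏ√(3·4) = 2√3 ℏ ≈ 3.464ℏ.

θ_min ≈ 30.00°; 7 values; |L| = 2√3 ℏ ≈ 3.464ℏ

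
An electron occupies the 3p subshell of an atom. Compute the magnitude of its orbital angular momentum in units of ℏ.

|L| = √2 ℏ ≈ 1.414ℏ

The 3p subshell has l = 1.
|L| = ℏ√(l(l+1)) = ℏ√(1·2) = √2 ℏ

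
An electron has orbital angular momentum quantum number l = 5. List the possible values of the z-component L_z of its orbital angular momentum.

L_z = m_l ℏ with m_l ranging from −l to +l in integer steps.
For l = 5: m_l ∈ {-5, -4, -3, -2, -1, 0, 1, 2, 3, 4, 5}.

L_z ∈ {−5ℏ, −4ℏ, −3ℏ, −2ℏ, −ℏ, 0, ℏ, 2ℏ, 3ℏ, 4ℏ, 5ℏ}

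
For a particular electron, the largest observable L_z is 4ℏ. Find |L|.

L_z,max = lℏ, so l = 4.
Then |L| = ℏ√(4·5) = 2√5 ℏ.

|L| = 2√5 ℏ ≈ 4.472ℏ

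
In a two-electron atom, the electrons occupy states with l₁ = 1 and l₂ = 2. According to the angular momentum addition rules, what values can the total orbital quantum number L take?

Angular momentum addition gives L = |l₁ − l₂|, …, l₁ + l₂.
So L can be 1, 2, 3.

L = 1, 2, 3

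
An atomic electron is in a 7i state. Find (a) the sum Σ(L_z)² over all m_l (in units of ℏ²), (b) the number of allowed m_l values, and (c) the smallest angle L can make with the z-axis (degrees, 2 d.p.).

Σ(L_z)² = 182 ℏ²; 13 values; θ_min ≈ 22.21°

The 7i subshell has l = 6.
Σ m_l² = 182, so Σ(L_z)² = 182 ℏ².
There are 2l+1 = 13 values of m_l.
cos θ_min = 6/√42, so θ_min ≈ 22.21°.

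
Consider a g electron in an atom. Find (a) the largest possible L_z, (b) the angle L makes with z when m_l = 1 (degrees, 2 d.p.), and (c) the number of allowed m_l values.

L_z,max = 4ℏ; θ(m_l=1) ≈ 77.08°; 9 values

The letter g corresponds to l = 4.
L_z,max = lℏ = 4ℏ.
For m_l = 1: cos θ = 1/√20, θ ≈ 77.08°.
There are 2l+1 = 9 values of m_l.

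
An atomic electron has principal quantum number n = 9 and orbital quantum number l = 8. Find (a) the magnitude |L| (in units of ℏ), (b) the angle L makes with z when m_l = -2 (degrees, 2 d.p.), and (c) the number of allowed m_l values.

|L| = ℏ√(8·9) = 6√2 ℏ ≈ 8.485ℏ.
For m_l = -2: cos θ = -2/√72, θ ≈ 103.63°.
There are 2l+1 = 17 values of m_l.

|L| = 6√2 ℏ ≈ 8.485ℏ; θ(m_l=-2) ≈ 103.63°; 17 values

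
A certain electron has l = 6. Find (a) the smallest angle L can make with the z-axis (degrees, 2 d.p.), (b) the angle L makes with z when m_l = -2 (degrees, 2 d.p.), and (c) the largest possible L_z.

cos θ_min = 6/√42, so θ_min ≈ 22.21°.
For m_l = -2: cos θ = -2/√42, θ ≈ 107.98°.
L_z,max = lℏ = 6ℏ.

θ_min ≈ 22.21°; θ(m_l=-2) ≈ 107.98°; L_z,max = 6ℏ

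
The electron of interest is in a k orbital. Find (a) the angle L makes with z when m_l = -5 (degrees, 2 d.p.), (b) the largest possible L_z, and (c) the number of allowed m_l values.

A k state has l = 7.
For m_l = -5: cos θ = -5/√56, θ ≈ 131.92°.
L_z,max = lℏ = 7ℏ.
There are 2l+1 = 15 values of m_l.

θ(m_l=-5) ≈ 131.92°; L_z,max = 7ℏ; 15 values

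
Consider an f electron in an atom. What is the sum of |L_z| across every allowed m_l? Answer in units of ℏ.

Σ|L_z| = 12 ℏ

The letter f corresponds to l = 3.
m_l runs from −3 to 3, i.e. {-3, -2, -1, 0, 1, 2, 3}.
Σ|m_l| = 2(1+2+…+3) = 12.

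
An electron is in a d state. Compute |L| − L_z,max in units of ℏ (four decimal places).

|L| − L_z,max ≈ 0.4495ℏ

A d state has l = 2.
|L| = √6 ℏ ≈ 2.4495ℏ, while L_z,max = lℏ = 2ℏ.
The difference is (√6 − 2)ℏ ≈ 0.4495ℏ.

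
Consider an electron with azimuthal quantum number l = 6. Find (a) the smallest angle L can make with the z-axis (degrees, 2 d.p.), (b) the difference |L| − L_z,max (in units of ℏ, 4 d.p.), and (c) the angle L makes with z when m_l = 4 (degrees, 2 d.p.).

cos θ_min = 6/√42, so θ_min ≈ 22.21°.
|L| − L_z,max = (√42 − 6)ℏ ≈ 0.4807ℏ.
For m_l = 4: cos θ = 4/√42, θ ≈ 51.89°.

θ_min ≈ 22.21°; |L|−L_z,max ≈ 0.4807ℏ; θ(m_l=4) ≈ 51.89°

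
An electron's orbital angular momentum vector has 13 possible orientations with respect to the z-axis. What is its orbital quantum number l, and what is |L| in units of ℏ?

l = 6, |L| = √42 ℏ ≈ 6.481ℏ

Since there are 2l+1 = 13 values of m_l, l = 6.
Then |L| = √(l(l+1)) ℏ = √42 ℏ.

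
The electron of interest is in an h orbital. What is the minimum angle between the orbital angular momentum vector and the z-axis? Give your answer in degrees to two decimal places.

For an h orbital, l = 5.
|L|² = l(l+1)ℏ² = 30ℏ², so |L| = √30 ℏ.
The smallest angle corresponds to the largest L_z, i.e. m_l = l = 5, giving L_z = 5ℏ.
cos θ_min = 5/√30, so θ_min ≈ 24.09°.

θ_min ≈ 24.09°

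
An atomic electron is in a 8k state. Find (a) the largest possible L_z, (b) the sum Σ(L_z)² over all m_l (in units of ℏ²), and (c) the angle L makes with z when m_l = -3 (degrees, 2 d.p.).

L_z,max = 7ℏ; Σ(L_z)² = 280 ℏ²; θ(m_l=-3) ≈ 113.63°

The 8k subshell has l = 7.
L_z,max = lℏ = 7ℏ.
Σ m_l² = 280, so Σ(L_z)² = 280 ℏ².
For m_l = -3: cos θ = -3/√56, θ ≈ 113.63°.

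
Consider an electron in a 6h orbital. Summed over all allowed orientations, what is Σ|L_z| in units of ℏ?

The 6h subshell has l = 5.
The allowed m_l values are -5, -4, -3, -2, -1, 0, 1, 2, 3, 4, 5.
Σ|m_l| = l(l+1) = 30.

Σ|L_z| = 30 ℏ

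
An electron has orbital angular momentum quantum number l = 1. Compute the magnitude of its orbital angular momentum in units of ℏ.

|L| = ℏ√(l(l+1)) = ℏ√(1·2) = √2 ℏ

|L| = √2 ℏ ≈ 1.414ℏ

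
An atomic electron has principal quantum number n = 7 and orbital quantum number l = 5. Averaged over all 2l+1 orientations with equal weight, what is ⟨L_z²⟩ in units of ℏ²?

The allowed m_l values are -5, -4, -3, -2, -1, 0, 1, 2, 3, 4, 5.
⟨L_z²⟩ = ℏ²·l(l+1)/3 = 10ℏ².

⟨L_z²⟩ = 10 ℏ²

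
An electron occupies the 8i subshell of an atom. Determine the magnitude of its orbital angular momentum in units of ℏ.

8i means n = 8, l = 6.
|L| = ℏ√(l(l+1)) = ℏ√(6·7) = √42 ℏ

|L| = √42 ℏ ≈ 6.481ℏ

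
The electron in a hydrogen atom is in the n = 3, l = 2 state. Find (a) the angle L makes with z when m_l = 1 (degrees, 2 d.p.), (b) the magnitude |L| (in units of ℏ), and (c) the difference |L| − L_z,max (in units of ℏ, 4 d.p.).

θ(m_l=1) ≈ 65.91°; |L| = √6 ℏ ≈ 2.449ℏ; |L|−L_z,max ≈ 0.4495ℏ

For m_l = 1: cos θ = 1/√6, θ ≈ 65.91°.
|L| = ℏ√(2·3) = √6 ℏ ≈ 2.449ℏ.
|L| − L_z,max = (√6 − 2)ℏ ≈ 0.4495ℏ.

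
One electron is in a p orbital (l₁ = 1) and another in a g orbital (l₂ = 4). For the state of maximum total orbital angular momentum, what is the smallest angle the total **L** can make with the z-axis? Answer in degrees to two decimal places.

θ_min ≈ 24.09°

Angular momentum addition gives L = |l₁ − l₂|, …, l₁ + l₂.
L ∈ {3, 4, 5}.
The maximum is L = 5, with |L_tot| = ℏ√(5·6) = √30 ℏ.
The minimum angle with z is arccos(5/√30) ≈ 24.09°.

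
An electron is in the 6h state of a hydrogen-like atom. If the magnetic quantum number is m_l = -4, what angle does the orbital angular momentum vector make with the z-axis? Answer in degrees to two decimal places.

The 6h subshell has l = 5.
|L|² = l(l+1)ℏ² = 30ℏ², so |L| = √30 ℏ.
L_z = m_l ℏ = −4ℏ.
cos θ = L_z/|L| = -4/√30, so θ ≈ 136.91°.

θ ≈ 136.91°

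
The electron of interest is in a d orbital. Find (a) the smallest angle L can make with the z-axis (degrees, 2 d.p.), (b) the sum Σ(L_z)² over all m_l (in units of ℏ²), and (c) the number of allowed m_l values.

A d state has l = 2.
cos θ_min = 2/√6, so θ_min ≈ 35.26°.
Σ m_l² = 10, so Σ(L_z)² = 10 ℏ².
There are 2l+1 = 5 values of m_l.

θ_min ≈ 35.26°; Σ(L_z)² = 10 ℏ²; 5 values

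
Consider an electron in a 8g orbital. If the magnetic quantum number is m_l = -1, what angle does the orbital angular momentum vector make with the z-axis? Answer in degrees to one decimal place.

θ ≈ 102.9°

8g means n = 8, l = 4.
|L|² = l(l+1)ℏ² = 20ℏ², so |L| = 2√5 ℏ.
L_z = m_l ℏ = −1ℏ.
cos θ = L_z/|L| = -1/√20, so θ ≈ 102.9°.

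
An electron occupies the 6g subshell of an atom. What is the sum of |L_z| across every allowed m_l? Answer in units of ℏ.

Σ|L_z| = 20 ℏ

6g means n = 6, l = 4.
m_l ∈ {-4, -3, -2, -1, 0, 1, 2, 3, 4}.
Σ|m_l| = 2(1+2+…+4) = 20.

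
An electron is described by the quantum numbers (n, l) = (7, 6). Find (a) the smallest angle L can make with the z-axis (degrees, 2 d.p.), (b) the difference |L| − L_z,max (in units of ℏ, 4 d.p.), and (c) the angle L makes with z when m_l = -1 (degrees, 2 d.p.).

cos θ_min = 6/√42, so θ_min ≈ 22.21°.
|L| − L_z,max = (√42 − 6)ℏ ≈ 0.4807ℏ.
For m_l = -1: cos θ = -1/√42, θ ≈ 98.88°.

θ_min ≈ 22.21°; |L|−L_z,max ≈ 0.4807ℏ; θ(m_l=-1) ≈ 98.88°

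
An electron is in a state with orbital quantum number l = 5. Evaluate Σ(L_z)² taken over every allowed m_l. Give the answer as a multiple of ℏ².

The allowed m_l values are -5, -4, -3, -2, -1, 0, 1, 2, 3, 4, 5.
Summing m² from −5 to 5: Σ m_l² = 110.

Σ(L_z)² = 110 ℏ²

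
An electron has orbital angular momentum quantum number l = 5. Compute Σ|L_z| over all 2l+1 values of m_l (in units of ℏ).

m_l runs from −5 to 5, i.e. {-5, -4, -3, -2, -1, 0, 1, 2, 3, 4, 5}.
Σ|m_l| = 2(1+2+…+5) = 30.

Σ|L_z| = 30 ℏ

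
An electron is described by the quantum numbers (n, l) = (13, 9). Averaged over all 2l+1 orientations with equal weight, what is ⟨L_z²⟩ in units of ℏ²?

m_l ∈ {-9, -8, -7, -6, -5, -4, -3, -2, -1, 0, 1, 2, 3, 4, 5, 6, 7, 8, 9}.
⟨L_z²⟩ = ℏ²·(Σ m_l²)/(2l+1) = ℏ²·570/19 = 30ℏ².

⟨L_z²⟩ = 30 ℏ²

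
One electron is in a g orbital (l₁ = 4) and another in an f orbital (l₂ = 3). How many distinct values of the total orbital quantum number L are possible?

The total orbital quantum number L ranges from |l₁ − l₂| to l₁ + l₂ in integer steps.
L ∈ {1, 2, 3, 4, 5, 6, 7}.
That is 7 values.

7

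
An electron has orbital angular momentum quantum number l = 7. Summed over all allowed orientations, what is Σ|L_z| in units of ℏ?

Σ|L_z| = 56 ℏ

m_l runs from −7 to 7, i.e. {-7, -6, -5, -4, -3, -2, -1, 0, 1, 2, 3, 4, 5, 6, 7}.
Σ|m_l| = 2(1+2+…+7) = 56.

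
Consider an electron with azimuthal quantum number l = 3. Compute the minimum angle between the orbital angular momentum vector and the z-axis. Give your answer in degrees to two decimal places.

θ_min ≈ 30.00°

|L|² = l(l+1)ℏ² = 12ℏ², so |L| = 2√3 ℏ.
The smallest angle corresponds to the largest L_z, i.e. m_l = l = 3, giving L_z = 3ℏ.
cos θ_min = 3/√12, so θ_min ≈ 30.00°.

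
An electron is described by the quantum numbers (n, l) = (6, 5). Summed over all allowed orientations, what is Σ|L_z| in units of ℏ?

Σ|L_z| = 30 ℏ

m_l runs from −5 to 5, i.e. {-5, -4, -3, -2, -1, 0, 1, 2, 3, 4, 5}.
Σ|m_l| = 2·5(5+1)/2 = 30.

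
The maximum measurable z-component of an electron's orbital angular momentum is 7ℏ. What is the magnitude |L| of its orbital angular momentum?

L_z,max = lℏ, so l = 7.
Then |L| = ℏ√(7·8) = 2√14 ℏ.

|L| = 2√14 ℏ ≈ 7.483ℏ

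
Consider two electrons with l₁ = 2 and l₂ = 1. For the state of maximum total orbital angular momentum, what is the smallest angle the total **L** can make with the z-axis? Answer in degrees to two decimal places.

θ_min ≈ 30.00°

The total orbital quantum number L ranges from |l₁ − l₂| to l₁ + l₂ in integer steps.
So L can be 1, 2, 3.
The maximum is L = 3, with |L_tot| = ℏ√(3·4) = 2√3 ℏ.
The minimum angle with z is arccos(3/√12) ≈ 30.00°.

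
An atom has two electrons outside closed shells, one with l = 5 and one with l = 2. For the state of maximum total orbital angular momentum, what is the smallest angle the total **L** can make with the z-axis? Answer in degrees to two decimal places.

θ_min ≈ 20.70°

By the triangle rule, |l₁ − l₂| ≤ L ≤ l₁ + l₂.
So L can be 3, 4, 5, 6, 7.
The maximum is L = 7, with |L_tot| = ℏ√(7·8) = 2√14 ℏ.
The minimum angle with z is arccos(7/√56) ≈ 20.70°.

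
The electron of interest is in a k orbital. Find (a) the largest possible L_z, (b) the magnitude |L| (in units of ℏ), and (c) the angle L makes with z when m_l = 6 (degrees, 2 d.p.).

The letter k corresponds to l = 7.
L_z,max = lℏ = 7ℏ.
|L| = ℏ√(7·8) = 2√14 ℏ ≈ 7.483ℏ.
For m_l = 6: cos θ = 6/√56, θ ≈ 36.70°.

L_z,max = 7ℏ; |L| = 2√14 ℏ ≈ 7.483ℏ; θ(m_l=6) ≈ 36.70°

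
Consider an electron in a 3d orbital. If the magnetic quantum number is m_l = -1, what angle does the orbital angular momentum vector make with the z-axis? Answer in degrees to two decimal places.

The 3d subshell has l = 2.
|L|² = l(l+1)ℏ² = 6ℏ², so |L| = √6 ℏ.
L_z = m_l ℏ = −1ℏ.
cos θ = L_z/|L| = -1/√6, so θ ≈ 114.09°.

θ ≈ 114.09°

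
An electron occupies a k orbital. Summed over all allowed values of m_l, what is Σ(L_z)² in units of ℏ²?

The letter k corresponds to l = 7.
m_l ∈ {-7, -6, -5, -4, -3, -2, -1, 0, 1, 2, 3, 4, 5, 6, 7}.
Σ m_l² = 2·(1 + 4 + 9 + 16 + 25 + 36 + 49) = 280.

Σ(L_z)² = 280 ℏ²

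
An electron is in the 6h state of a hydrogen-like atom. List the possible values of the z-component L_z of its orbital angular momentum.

L_z ∈ {−5ℏ, −4ℏ, −3ℏ, −2ℏ, −ℏ, 0, ℏ, 2ℏ, 3ℏ, 4ℏ, 5ℏ}

For 6h, l = 5.
L_z = m_l ℏ with m_l ranging from −l to +l in integer steps.
For l = 5: m_l ∈ {-5, -4, -3, -2, -1, 0, 1, 2, 3, 4, 5}.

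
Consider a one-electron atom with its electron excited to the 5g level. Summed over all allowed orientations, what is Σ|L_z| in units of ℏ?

Σ|L_z| = 20 ℏ

The 5g level has l = 4.
The allowed m_l values are -4, -3, -2, -1, 0, 1, 2, 3, 4.
Σ|m_l| = 2(1+2+…+4) = 20.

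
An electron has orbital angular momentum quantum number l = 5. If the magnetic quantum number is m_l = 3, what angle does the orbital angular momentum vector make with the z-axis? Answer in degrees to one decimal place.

|L| = ℏ√(l(l+1)) = √30 ℏ.
L_z = m_l ℏ = 3ℏ.
cos θ = L_z/|L| = 3/√30, so θ ≈ 56.8°.

θ ≈ 56.8°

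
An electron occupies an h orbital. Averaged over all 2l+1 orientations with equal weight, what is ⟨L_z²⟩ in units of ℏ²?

⟨L_z²⟩ = 10 ℏ²

For an h orbital, l = 5.
m_l ∈ {-5, -4, -3, -2, -1, 0, 1, 2, 3, 4, 5}.
Average of L_z² over 11 states: 110/11 ℏ² = 10 ℏ².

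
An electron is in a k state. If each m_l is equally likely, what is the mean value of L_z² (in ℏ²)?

⟨L_z²⟩ = 18.67 ℏ²

The letter k corresponds to l = 7.
The allowed m_l values are -7, -6, -5, -4, -3, -2, -1, 0, 1, 2, 3, 4, 5, 6, 7.
⟨L_z²⟩ = ℏ²·l(l+1)/3 = 18.67ℏ².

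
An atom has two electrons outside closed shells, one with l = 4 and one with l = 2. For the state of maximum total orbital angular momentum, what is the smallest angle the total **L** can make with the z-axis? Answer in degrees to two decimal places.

θ_min ≈ 22.21°

By the triangle rule, |l₁ − l₂| ≤ L ≤ l₁ + l₂.
So L can be 2, 3, 4, 5, 6.
The maximum is L = 6, with |L_tot| = ℏ√(6·7) = √42 ℏ.
The minimum angle with z is arccos(6/√42) ≈ 22.21°.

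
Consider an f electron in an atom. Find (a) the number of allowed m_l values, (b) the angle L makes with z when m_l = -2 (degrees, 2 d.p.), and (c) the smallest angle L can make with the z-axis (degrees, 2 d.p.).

An f state has l = 3.
There are 2l+1 = 7 values of m_l.
For m_l = -2: cos θ = -2/√12, θ ≈ 125.26°.
cos θ_min = 3/√12, so θ_min ≈ 30.00°.

7 values; θ(m_l=-2) ≈ 125.26°; θ_min ≈ 30.00°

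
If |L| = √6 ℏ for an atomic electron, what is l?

(|L|/ℏ)² = l(l+1) = 6.
l² + l − 6 = 0 ⇒ l = 2.

l = 2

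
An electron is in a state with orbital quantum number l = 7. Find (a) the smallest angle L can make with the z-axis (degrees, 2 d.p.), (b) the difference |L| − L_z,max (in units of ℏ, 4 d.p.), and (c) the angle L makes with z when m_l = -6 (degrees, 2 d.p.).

cos θ_min = 7/√56, so θ_min ≈ 20.70°.
|L| − L_z,max = (2√14 − 7)ℏ ≈ 0.4833ℏ.
For m_l = -6: cos θ = -6/√56, θ ≈ 143.30°.

θ_min ≈ 20.70°; |L|−L_z,max ≈ 0.4833ℏ; θ(m_l=-6) ≈ 143.30°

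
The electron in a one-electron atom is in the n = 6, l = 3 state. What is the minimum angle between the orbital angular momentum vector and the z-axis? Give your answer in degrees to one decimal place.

|L| = √(l(l+1)) ℏ = 2√3 ℏ.
The smallest angle corresponds to the largest L_z, i.e. m_l = l = 3, giving L_z = 3ℏ.
cos θ_min = 3/√12, so θ_min ≈ 30.0°.

θ_min ≈ 30.0°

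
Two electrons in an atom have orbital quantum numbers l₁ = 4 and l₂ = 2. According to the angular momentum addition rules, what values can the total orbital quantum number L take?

Angular momentum addition gives L = |l₁ − l₂|, …, l₁ + l₂.
L ∈ {2, 3, 4, 5, 6}.

L = 2, 3, 4, 5, 6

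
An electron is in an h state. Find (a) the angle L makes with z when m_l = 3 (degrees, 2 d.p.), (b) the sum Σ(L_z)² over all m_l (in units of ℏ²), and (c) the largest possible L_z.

θ(m_l=3) ≈ 56.79°; Σ(L_z)² = 110 ℏ²; L_z,max = 5ℏ

The letter h corresponds to l = 5.
For m_l = 3: cos θ = 3/√30, θ ≈ 56.79°.
Σ m_l² = 110, so Σ(L_z)² = 110 ℏ².
L_z,max = lℏ = 5ℏ.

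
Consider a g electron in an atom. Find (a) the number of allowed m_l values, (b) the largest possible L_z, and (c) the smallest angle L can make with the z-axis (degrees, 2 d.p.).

9 values; L_z,max = 4ℏ; θ_min ≈ 26.57°

A g state has l = 4.
There are 2l+1 = 9 values of m_l.
L_z,max = lℏ = 4ℏ.
cos θ_min = 4/√20, so θ_min ≈ 26.57°.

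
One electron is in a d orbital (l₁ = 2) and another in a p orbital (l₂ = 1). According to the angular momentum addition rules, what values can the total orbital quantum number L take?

L = 1, 2, 3

The total orbital quantum number L ranges from |l₁ − l₂| to l₁ + l₂ in integer steps.
Allowed values: L = 1, 2, 3.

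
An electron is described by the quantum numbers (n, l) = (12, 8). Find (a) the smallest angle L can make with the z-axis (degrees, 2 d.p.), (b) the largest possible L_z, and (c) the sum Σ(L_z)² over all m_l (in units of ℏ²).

cos θ_min = 8/√72, so θ_min ≈ 19.47°.
L_z,max = lℏ = 8ℏ.
Σ m_l² = 408, so Σ(L_z)² = 408 ℏ².

θ_min ≈ 19.47°; L_z,max = 8ℏ; Σ(L_z)² = 408 ℏ²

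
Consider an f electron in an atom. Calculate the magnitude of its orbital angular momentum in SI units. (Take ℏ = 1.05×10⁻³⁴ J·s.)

|L| = 3.64×10⁻³⁴ J·s

An f state has l = 3.
|L| = ℏ√(l(l+1)) = ℏ√(3·4) = 2√3 ℏ
Numerically, |L| = 3.464 × (1.05×10⁻³⁴ J·s) = 3.64×10⁻³⁴ J·s.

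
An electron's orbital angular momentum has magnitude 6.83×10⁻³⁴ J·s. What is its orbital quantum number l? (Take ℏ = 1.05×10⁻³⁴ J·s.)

Dividing by ℏ: |L|/ℏ ≈ 6.505.
l(l+1) ≈ 6.505² ≈ 42.31, so l = 6.

l = 6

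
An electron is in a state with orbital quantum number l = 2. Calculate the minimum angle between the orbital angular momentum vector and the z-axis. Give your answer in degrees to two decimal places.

|L|² = l(l+1)ℏ² = 6ℏ², so |L| = √6 ℏ.
The smallest angle corresponds to the largest L_z, i.e. m_l = l = 2, giving L_z = 2ℏ.
cos θ_min = 2/√6, so θ_min ≈ 35.26°.

θ_min ≈ 35.26°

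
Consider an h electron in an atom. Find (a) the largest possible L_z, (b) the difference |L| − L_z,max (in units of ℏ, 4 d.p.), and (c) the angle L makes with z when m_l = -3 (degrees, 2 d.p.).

An h state has l = 5.
L_z,max = lℏ = 5ℏ.
|L| − L_z,max = (√30 − 5)ℏ ≈ 0.4772ℏ.
For m_l = -3: cos θ = -3/√30, θ ≈ 123.21°.

L_z,max = 5ℏ; |L|−L_z,max ≈ 0.4772ℏ; θ(m_l=-3) ≈ 123.21°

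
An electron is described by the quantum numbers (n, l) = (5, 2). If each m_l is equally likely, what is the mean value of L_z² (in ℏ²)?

⟨L_z²⟩ = 2 ℏ²

m_l runs from −2 to 2, i.e. {-2, -1, 0, 1, 2}.
Average of L_z² over 5 states: 10/5 ℏ² = 2 ℏ².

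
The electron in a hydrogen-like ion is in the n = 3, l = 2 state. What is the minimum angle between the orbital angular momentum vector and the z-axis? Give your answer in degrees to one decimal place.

|L|² = l(l+1)ℏ² = 6ℏ², so |L| = √6 ℏ.
The smallest angle corresponds to the largest L_z, i.e. m_l = l = 2, giving L_z = 2ℏ.
cos θ_min = 2/√6, so θ_min ≈ 35.3°.

θ_min ≈ 35.3°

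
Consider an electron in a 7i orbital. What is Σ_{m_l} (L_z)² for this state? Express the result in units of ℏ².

Σ(L_z)² = 182 ℏ²

For 7i, l = 6.
The allowed m_l values are -6, -5, -4, -3, -2, -1, 0, 1, 2, 3, 4, 5, 6.
Summing m² from −6 to 6: Σ m_l² = 182.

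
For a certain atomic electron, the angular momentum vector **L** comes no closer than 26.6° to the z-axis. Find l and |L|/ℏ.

l = 4, |L| = 2√5 ℏ ≈ 4.472ℏ

At minimum angle, m_l = l, so cos θ = l/√(l(l+1)); cos²θ = l/(l+1) = 0.7995.
Thus l = 0.7995/(1 − 0.7995) ≈ 4.
Then |L| = ℏ√(4·5) = 2√5 ℏ.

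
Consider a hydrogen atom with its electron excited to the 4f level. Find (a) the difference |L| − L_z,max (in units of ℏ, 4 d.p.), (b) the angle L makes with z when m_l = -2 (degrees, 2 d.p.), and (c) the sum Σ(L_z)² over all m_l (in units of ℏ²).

|L|−L_z,max ≈ 0.4641ℏ; θ(m_l=-2) ≈ 125.26°; Σ(L_z)² = 28 ℏ²

The 4f level has l = 3.
|L| − L_z,max = (2√3 − 3)ℏ ≈ 0.4641ℏ.
For m_l = -2: cos θ = -2/√12, θ ≈ 125.26°.
Σ m_l² = 28, so Σ(L_z)² = 28 ℏ².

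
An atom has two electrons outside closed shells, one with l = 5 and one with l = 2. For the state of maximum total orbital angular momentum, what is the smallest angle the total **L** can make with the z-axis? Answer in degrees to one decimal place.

By the triangle rule, |l₁ − l₂| ≤ L ≤ l₁ + l₂.
So L can be 3, 4, 5, 6, 7.
The maximum is L = 7, with |L_tot| = ℏ√(7·8) = 2√14 ℏ.
The minimum angle with z is arccos(7/√56) ≈ 20.7°.

θ_min ≈ 20.7°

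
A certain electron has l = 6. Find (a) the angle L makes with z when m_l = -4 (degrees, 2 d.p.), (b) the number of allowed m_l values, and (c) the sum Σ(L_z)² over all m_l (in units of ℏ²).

For m_l = -4: cos θ = -4/√42, θ ≈ 128.11°.
There are 2l+1 = 13 values of m_l.
Σ m_l² = 182, so Σ(L_z)² = 182 ℏ².

θ(m_l=-4) ≈ 128.11°; 13 values; Σ(L_z)² = 182 ℏ²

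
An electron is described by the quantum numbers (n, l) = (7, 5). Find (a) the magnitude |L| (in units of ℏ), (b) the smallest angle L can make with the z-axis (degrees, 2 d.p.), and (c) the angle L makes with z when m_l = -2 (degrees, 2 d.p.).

|L| = √30 ℏ ≈ 5.477ℏ; θ_min ≈ 24.09°; θ(m_l=-2) ≈ 111.42°

|L| = ℏ√(5·6) = √30 ℏ ≈ 5.477ℏ.
cos θ_min = 5/√30, so θ_min ≈ 24.09°.
For m_l = -2: cos θ = -2/√30, θ ≈ 111.42°.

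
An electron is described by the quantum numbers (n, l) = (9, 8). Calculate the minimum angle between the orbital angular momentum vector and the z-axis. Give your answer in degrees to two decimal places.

|L| = √(l(l+1)) ℏ = 6√2 ℏ.
The smallest angle corresponds to the largest L_z, i.e. m_l = l = 8, giving L_z = 8ℏ.
cos θ_min = 8/√72, so θ_min ≈ 19.47°.

θ_min ≈ 19.47°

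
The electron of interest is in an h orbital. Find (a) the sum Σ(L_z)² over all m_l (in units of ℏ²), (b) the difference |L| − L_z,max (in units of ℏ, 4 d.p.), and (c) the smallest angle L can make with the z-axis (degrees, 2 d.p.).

For an h orbital, l = 5.
Σ m_l² = 110, so Σ(L_z)² = 110 ℏ².
|L| − L_z,max = (√30 − 5)ℏ ≈ 0.4772ℏ.
cos θ_min = 5/√30, so θ_min ≈ 24.09°.

Σ(L_z)² = 110 ℏ²; |L|−L_z,max ≈ 0.4772ℏ; θ_min ≈ 24.09°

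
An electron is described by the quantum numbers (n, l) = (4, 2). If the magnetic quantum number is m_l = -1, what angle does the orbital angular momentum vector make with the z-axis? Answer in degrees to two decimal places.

|L|² = l(l+1)ℏ² = 6ℏ², so |L| = √6 ℏ.
L_z = m_l ℏ = −1ℏ.
cos θ = L_z/|L| = -1/√6, so θ ≈ 114.09°.

θ ≈ 114.09°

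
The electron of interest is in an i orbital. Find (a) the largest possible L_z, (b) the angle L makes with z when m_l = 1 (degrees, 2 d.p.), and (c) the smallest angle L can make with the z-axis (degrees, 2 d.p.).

An i state has l = 6.
L_z,max = lℏ = 6ℏ.
For m_l = 1: cos θ = 1/√42, θ ≈ 81.12°.
cos θ_min = 6/√42, so θ_min ≈ 22.21°.

L_z,max = 6ℏ; θ(m_l=1) ≈ 81.12°; θ_min ≈ 22.21°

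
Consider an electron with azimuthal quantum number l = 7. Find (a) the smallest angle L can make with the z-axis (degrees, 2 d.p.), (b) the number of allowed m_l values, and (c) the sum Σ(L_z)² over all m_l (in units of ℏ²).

θ_min ≈ 20.70°; 15 values; Σ(L_z)² = 280 ℏ²

cos θ_min = 7/√56, so θ_min ≈ 20.70°.
There are 2l+1 = 15 values of m_l.
Σ m_l² = 280, so Σ(L_z)² = 280 ℏ².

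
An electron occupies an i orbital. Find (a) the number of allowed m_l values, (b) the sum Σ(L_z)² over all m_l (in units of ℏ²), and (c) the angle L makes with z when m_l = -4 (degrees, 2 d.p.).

An i state has l = 6.
There are 2l+1 = 13 values of m_l.
Σ m_l² = 182, so Σ(L_z)² = 182 ℏ².
For m_l = -4: cos θ = -4/√42, θ ≈ 128.11°.

13 values; Σ(L_z)² = 182 ℏ²; θ(m_l=-4) ≈ 128.11°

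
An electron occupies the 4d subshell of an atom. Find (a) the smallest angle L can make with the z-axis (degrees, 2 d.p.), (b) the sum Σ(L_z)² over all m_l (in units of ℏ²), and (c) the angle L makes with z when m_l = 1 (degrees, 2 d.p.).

The 4d subshell has l = 2.
cos θ_min = 2/√6, so θ_min ≈ 35.26°.
Σ m_l² = 10, so Σ(L_z)² = 10 ℏ².
For m_l = 1: cos θ = 1/√6, θ ≈ 65.91°.

θ_min ≈ 35.26°; Σ(L_z)² = 10 ℏ²; θ(m_l=1) ≈ 65.91°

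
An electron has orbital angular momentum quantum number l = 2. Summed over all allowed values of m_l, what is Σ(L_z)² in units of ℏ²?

Σ(L_z)² = 10 ℏ²

m_l runs from −2 to 2, i.e. {-2, -1, 0, 1, 2}.
Σ m_l² = 2·(1 + 4) = 10.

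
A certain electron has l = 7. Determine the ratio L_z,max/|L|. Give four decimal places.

L_z,max/|L| = 0.9354

|L| = 2√14 ℏ ≈ 7.4833ℏ, while L_z,max = lℏ = 7ℏ.
L_z,max/|L| = 7/√56 = 0.9354.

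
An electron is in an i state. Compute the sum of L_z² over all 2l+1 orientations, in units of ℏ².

Σ(L_z)² = 182 ℏ²

An i state has l = 6.
m_l runs from −6 to 6, i.e. {-6, -5, -4, -3, -2, -1, 0, 1, 2, 3, 4, 5, 6}.
Σ m_l² = 2·(1 + 4 + 9 + 16 + 25 + 36) = 182.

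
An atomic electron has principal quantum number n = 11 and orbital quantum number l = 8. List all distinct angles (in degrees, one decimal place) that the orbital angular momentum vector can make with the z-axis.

θ ∈ {19.5°, 34.4°, 45.0°, 53.9°, 61.9°, 69.3°, 76.4°, 83.2°, 90.0°, 96.8°, 103.6°, 110.7°, 118.1°, 126.1°, 135.0°, 145.6°, 160.5°}

|L| = √(l(l+1)) ℏ = 6√2 ℏ.
cos θ = m_l/√72 for each m_l ∈ {-8, -7, -6, -5, -4, -3, -2, -1, 0, 1, 2, 3, 4, 5, 6, 7, 8}.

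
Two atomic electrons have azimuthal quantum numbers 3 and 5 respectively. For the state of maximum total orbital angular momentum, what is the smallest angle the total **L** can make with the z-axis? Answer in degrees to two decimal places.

θ_min ≈ 19.47°

L runs from |3 − 5| = 2 to 3 + 5 = 8.
L ∈ {2, 3, 4, 5, 6, 7, 8}.
The maximum is L = 8, with |L_tot| = ℏ√(8·9) = 6√2 ℏ.
The minimum angle with z is arccos(8/√72) ≈ 19.47°.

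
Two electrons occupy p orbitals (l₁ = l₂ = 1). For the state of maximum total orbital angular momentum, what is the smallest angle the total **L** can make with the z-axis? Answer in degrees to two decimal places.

The total orbital quantum number L ranges from |l₁ − l₂| to l₁ + l₂ in integer steps.
So L can be 0, 1, 2.
The maximum is L = 2, with |L_tot| = ℏ√(2·3) = √6 ℏ.
The minimum angle with z is arccos(2/√6) ≈ 35.26°.

θ_min ≈ 35.26°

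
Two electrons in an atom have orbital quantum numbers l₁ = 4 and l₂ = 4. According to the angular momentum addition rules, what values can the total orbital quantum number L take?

L = 0, 1, 2, 3, 4, 5, 6, 7, 8

The total orbital quantum number L ranges from |l₁ − l₂| to l₁ + l₂ in integer steps.
So L can be 0, 1, 2, 3, 4, 5, 6, 7, 8.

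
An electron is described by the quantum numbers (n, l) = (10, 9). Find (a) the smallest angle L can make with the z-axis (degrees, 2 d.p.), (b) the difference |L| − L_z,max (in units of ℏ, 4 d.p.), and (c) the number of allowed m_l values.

cos θ_min = 9/√90, so θ_min ≈ 18.43°.
|L| − L_z,max = (3√10 − 9)ℏ ≈ 0.4868ℏ.
There are 2l+1 = 19 values of m_l.

θ_min ≈ 18.43°; |L|−L_z,max ≈ 0.4868ℏ; 19 values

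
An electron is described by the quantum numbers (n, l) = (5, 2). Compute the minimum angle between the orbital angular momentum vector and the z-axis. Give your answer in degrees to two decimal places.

|L| = √(l(l+1)) ℏ = √6 ℏ.
The smallest angle corresponds to the largest L_z, i.e. m_l = l = 2, giving L_z = 2ℏ.
cos θ_min = 2/√6, so θ_min ≈ 35.26°.

θ_min ≈ 35.26°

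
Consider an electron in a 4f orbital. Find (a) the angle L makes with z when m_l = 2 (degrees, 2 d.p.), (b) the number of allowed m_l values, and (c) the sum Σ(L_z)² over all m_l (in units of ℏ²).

θ(m_l=2) ≈ 54.74°; 7 values; Σ(L_z)² = 28 ℏ²

4f means n = 4, l = 3.
For m_l = 2: cos θ = 2/√12, θ ≈ 54.74°.
There are 2l+1 = 7 values of m_l.
Σ m_l² = 28, so Σ(L_z)² = 28 ℏ².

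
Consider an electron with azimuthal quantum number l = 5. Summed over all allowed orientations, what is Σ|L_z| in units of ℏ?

Σ|L_z| = 30 ℏ

The allowed m_l values are -5, -4, -3, -2, -1, 0, 1, 2, 3, 4, 5.
Σ|m_l| = l(l+1) = 30.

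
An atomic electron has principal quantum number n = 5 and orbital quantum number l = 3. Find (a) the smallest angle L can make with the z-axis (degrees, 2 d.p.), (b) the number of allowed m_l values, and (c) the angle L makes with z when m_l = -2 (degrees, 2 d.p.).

θ_min ≈ 30.00°; 7 values; θ(m_l=-2) ≈ 125.26°

cos θ_min = 3/√12, so θ_min ≈ 30.00°.
There are 2l+1 = 7 values of m_l.
For m_l = -2: cos θ = -2/√12, θ ≈ 125.26°.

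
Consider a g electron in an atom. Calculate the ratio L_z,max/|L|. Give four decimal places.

For a g orbital, l = 4.
|L| = 2√5 ℏ ≈ 4.4721ℏ, while L_z,max = lℏ = 4ℏ.
L_z,max/|L| = 4/√20 = 0.8944.

L_z,max/|L| = 0.8944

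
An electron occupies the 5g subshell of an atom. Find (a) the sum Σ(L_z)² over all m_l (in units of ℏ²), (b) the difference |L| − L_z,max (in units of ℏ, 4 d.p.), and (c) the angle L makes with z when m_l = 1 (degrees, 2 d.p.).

For 5g, l = 4.
Σ m_l² = 60, so Σ(L_z)² = 60 ℏ².
|L| − L_z,max = (2√5 − 4)ℏ ≈ 0.4721ℏ.
For m_l = 1: cos θ = 1/√20, θ ≈ 77.08°.

Σ(L_z)² = 60 ℏ²; |L|−L_z,max ≈ 0.4721ℏ; θ(m_l=1) ≈ 77.08°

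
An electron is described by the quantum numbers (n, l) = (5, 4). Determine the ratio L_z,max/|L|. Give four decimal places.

|L| = 2√5 ℏ ≈ 4.4721ℏ, while L_z,max = lℏ = 4ℏ.
L_z,max/|L| = 4/√20 = 0.8944.

L_z,max/|L| = 0.8944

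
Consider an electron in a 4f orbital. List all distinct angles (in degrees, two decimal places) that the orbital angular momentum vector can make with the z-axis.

The 4f subshell has l = 3.
|L|² = l(l+1)ℏ² = 12ℏ², so |L| = 2√3 ℏ.
cos θ = m_l/√12 for each m_l ∈ {-3, -2, -1, 0, 1, 2, 3}.

θ ∈ {30.00°, 54.74°, 73.22°, 90.00°, 106.78°, 125.26°, 150.00°}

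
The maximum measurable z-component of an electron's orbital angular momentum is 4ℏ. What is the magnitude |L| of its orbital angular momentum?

|L| = 2√5 ℏ ≈ 4.472ℏ

Since max m_l = l, l = 4.
Then |L| = ℏ√(4·5) = 2√5 ℏ.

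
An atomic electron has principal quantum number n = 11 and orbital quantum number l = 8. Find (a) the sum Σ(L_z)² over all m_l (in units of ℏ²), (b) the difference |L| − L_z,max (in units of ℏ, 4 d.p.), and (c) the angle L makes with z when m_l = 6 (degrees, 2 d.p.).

Σ(L_z)² = 408 ℏ²; |L|−L_z,max ≈ 0.4853ℏ; θ(m_l=6) ≈ 45.00°

Σ m_l² = 408, so Σ(L_z)² = 408 ℏ².
|L| − L_z,max = (6√2 − 8)ℏ ≈ 0.4853ℏ.
For m_l = 6: cos θ = 6/√72, θ ≈ 45.00°.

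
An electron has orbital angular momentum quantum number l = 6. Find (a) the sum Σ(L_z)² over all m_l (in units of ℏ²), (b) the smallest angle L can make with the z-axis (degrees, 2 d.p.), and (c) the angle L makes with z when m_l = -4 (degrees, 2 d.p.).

Σ m_l² = 182, so Σ(L_z)² = 182 ℏ².
cos θ_min = 6/√42, so θ_min ≈ 22.21°.
For m_l = -4: cos θ = -4/√42, θ ≈ 128.11°.

Σ(L_z)² = 182 ℏ²; θ_min ≈ 22.21°; θ(m_l=-4) ≈ 128.11°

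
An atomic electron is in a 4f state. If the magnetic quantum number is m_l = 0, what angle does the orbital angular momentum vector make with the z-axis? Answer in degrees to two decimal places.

θ ≈ 90.00°

For 4f, l = 3.
|L| = √(l(l+1)) ℏ = 2√3 ℏ.
L_z = m_l ℏ = 0ℏ.
cos θ = L_z/|L| = 0/√12, so θ ≈ 90.00°.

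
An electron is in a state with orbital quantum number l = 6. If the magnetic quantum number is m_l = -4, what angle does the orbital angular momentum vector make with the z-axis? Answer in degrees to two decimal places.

|L| = √(l(l+1)) ℏ = √42 ℏ.
L_z = m_l ℏ = −4ℏ.
cos θ = L_z/|L| = -4/√42, so θ ≈ 128.11°.

θ ≈ 128.11°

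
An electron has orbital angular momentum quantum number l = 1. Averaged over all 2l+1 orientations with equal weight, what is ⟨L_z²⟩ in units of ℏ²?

⟨L_z²⟩ = 0.6667 ℏ²

m_l runs from −1 to 1, i.e. {-1, 0, 1}.
⟨L_z²⟩ = ℏ²·l(l+1)/3 = 0.6667ℏ².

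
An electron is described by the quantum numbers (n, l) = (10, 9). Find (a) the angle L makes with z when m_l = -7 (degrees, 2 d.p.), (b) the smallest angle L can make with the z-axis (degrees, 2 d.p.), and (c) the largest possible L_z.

θ(m_l=-7) ≈ 137.55°; θ_min ≈ 18.43°; L_z,max = 9ℏ

For m_l = -7: cos θ = -7/√90, θ ≈ 137.55°.
cos θ_min = 9/√90, so θ_min ≈ 18.43°.
L_z,max = lℏ = 9ℏ.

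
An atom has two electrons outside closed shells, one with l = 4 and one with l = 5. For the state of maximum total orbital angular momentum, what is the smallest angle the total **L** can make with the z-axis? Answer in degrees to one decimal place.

L runs from |4 − 5| = 1 to 4 + 5 = 9.
Allowed values: L = 1, 2, 3, 4, 5, 6, 7, 8, 9.
The maximum is L = 9, with |L_tot| = ℏ√(9·10) = 3√10 ℏ.
The minimum angle with z is arccos(9/√90) ≈ 18.4°.

θ_min ≈ 18.4°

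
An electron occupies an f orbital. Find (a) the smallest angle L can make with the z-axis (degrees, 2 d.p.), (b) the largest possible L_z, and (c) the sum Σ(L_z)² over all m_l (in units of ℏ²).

θ_min ≈ 30.00°; L_z,max = 3ℏ; Σ(L_z)² = 28 ℏ²

An f state has l = 3.
cos θ_min = 3/√12, so θ_min ≈ 30.00°.
L_z,max = lℏ = 3ℏ.
Σ m_l² = 28, so Σ(L_z)² = 28 ℏ².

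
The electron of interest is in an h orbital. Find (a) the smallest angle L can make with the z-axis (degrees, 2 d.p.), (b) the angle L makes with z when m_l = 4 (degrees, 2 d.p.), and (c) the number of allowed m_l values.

θ_min ≈ 24.09°; θ(m_l=4) ≈ 43.09°; 11 values

For an h orbital, l = 5.
cos θ_min = 5/√30, so θ_min ≈ 24.09°.
For m_l = 4: cos θ = 4/√30, θ ≈ 43.09°.
There are 2l+1 = 11 values of m_l.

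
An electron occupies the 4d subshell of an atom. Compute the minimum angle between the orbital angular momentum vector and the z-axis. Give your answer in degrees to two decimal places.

θ_min ≈ 35.26°

The 4d subshell has l = 2.
|L| = ℏ√(l(l+1)) = √6 ℏ.
The smallest angle corresponds to the largest L_z, i.e. m_l = l = 2, giving L_z = 2ℏ.
cos θ_min = 2/√6, so θ_min ≈ 35.26°.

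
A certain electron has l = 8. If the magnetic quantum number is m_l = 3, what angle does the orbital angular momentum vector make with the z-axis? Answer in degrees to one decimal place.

θ ≈ 69.3°

|L| = √(l(l+1)) ℏ = 6√2 ℏ.
L_z = m_l ℏ = 3ℏ.
cos θ = L_z/|L| = 3/√72, so θ ≈ 69.3°.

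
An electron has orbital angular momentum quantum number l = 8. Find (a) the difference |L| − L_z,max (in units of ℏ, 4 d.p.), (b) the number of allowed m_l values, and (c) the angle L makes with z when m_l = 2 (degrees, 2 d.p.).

|L| − L_z,max = (6√2 − 8)ℏ ≈ 0.4853ℏ.
There are 2l+1 = 17 values of m_l.
For m_l = 2: cos θ = 2/√72, θ ≈ 76.37°.

|L|−L_z,max ≈ 0.4853ℏ; 17 values; θ(m_l=2) ≈ 76.37°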